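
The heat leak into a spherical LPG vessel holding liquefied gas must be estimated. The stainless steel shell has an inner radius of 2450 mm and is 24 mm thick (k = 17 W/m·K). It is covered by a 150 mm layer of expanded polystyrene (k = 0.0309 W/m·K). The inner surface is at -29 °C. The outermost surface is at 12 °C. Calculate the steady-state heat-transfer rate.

Each spherical layer contributes R = (1/r_i − 1/r_o)/(4πk):
R_stainless steel shell = (1/2.45 − 1/2.474)/(4π×17) = 1.853×10^-5 K/W
R_expanded polystyrene = (1/2.474 − 1/2.624)/(4π×0.0309) = 0.05951 K/W
R_total = 0.05952 K/W
Q = ΔT/R_total = 41/0.05952

Q ≈ 689 W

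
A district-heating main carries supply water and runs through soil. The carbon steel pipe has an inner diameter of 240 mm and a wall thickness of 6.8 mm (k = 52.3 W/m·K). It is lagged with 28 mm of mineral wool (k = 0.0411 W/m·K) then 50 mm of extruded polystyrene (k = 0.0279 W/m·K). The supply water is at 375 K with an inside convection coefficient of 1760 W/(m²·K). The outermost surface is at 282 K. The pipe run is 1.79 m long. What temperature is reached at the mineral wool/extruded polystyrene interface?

Per-layer cylindrical resistances, series-summed:
R_inner film = 1/(h_i·2πr₁L) = 1/(1760×2π×0.12×1.79) = 4.21×10^-4 K/W
R_carbon steel pipe wall = ln(126.8/120)/(2π×52.3×1.79) = 9.371×10^-5 K/W
R_mineral wool = ln(154.8/126.8)/(2π×0.0411×1.79) = 0.4316 K/W
R_extruded polystyrene = ln(204.8/154.8)/(2π×0.0279×1.79) = 0.892 K/W
R_total = 1.324 K/W
Q = ΔT/R_total = 93/1.324
Q = 70.2 W
T_interface = T_inner − Q·ΣR(inner→interface) = 375 − 70.2×0.4322

T ≈ 345 K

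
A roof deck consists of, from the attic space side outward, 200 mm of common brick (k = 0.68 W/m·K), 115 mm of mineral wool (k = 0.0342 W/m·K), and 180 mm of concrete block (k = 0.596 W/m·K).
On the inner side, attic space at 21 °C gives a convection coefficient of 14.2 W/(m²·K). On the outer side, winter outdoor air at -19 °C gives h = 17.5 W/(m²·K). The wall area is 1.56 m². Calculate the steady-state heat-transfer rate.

Q ≈ 15.3 W

Treating each layer as a thermal resistance in series:
R_inner film = 1/(h_i·A) = 1/(14.2×1.56) = 0.04514 K/W
R_common brick = L/(kA) = 0.2/(0.68×1.56) = 0.1885 K/W
R_mineral wool = L/(kA) = 0.115/(0.0342×1.56) = 2.155 K/W
R_concrete block = L/(kA) = 0.18/(0.596×1.56) = 0.1936 K/W
R_outer film = 1/(h_o·A) = 1/(17.5×1.56) = 0.03663 K/W
R_total = 2.619 K/W
Q = ΔT / R_total = 40 / 2.619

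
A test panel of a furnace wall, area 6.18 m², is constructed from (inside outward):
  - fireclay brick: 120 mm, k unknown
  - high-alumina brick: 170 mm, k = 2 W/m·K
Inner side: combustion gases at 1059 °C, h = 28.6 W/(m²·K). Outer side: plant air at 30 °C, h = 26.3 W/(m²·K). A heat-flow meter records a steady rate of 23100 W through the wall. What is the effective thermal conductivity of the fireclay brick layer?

Using the resistance-network approach (series):
R_inner film = 1/(h_i·A) = 1/(28.6×6.18) = 0.005658 K/W
R_high-alumina brick = L/(kA) = 0.17/(2×6.18) = 0.01375 K/W
R_outer film = 1/(h_o·A) = 1/(26.3×6.18) = 0.006153 K/W
Sum of known resistances R_other = 0.02556 K/W
Total R = ΔT/Q = 1029/23100 = 0.04455 K/W
R_fireclay brick = R_total − R_other = 0.01898 K/W
k = L/(R·A) = 0.12/(0.01898×6.18)

k ≈ 1.02 W/(m·K)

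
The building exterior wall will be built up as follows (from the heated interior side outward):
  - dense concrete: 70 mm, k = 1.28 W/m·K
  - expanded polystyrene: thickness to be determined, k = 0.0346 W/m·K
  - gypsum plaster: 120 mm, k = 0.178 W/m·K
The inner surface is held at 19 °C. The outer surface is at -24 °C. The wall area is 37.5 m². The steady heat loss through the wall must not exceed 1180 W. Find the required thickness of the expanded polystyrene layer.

Thermal resistances in series:
R_dense concrete = L/(kA) = 0.07/(1.28×37.5) = 0.001458 K/W
R_gypsum plaster = L/(kA) = 0.12/(0.178×37.5) = 0.01798 K/W
Sum of the known resistances R_other = 0.01944 K/W
Required total resistance R_tot = ΔT/Q_allow = 43/1180 = 0.03644 K/W
R_expanded polystyrene = R_tot − R_other = 0.017 K/W
L = R·k·A = 0.017×0.0346×37.5

L ≈ 22.1 mm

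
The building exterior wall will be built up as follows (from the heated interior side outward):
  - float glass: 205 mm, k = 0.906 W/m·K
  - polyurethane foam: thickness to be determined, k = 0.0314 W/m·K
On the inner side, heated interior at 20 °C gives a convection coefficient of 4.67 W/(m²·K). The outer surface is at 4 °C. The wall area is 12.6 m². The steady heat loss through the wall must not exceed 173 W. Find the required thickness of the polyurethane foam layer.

L ≈ 22.8 mm

Model the wall as resistances in series:
R_inner film = 1/(h_i·A) = 1/(4.67×12.6) = 0.01699 K/W
R_float glass = L/(kA) = 0.205/(0.906×12.6) = 0.01796 K/W
Sum of the known resistances R_other = 0.03495 K/W
Required total resistance R_tot = ΔT/Q_allow = 16/173 = 0.09249 K/W
R_polyurethane foam = R_tot − R_other = 0.05753 K/W
L = R·k·A = 0.05753×0.0314×12.6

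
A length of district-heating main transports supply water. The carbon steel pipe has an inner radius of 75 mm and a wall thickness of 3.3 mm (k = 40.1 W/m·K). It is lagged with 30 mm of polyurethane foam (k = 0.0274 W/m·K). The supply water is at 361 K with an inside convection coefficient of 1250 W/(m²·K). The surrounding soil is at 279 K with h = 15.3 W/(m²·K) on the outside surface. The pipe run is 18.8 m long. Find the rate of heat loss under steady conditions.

Treating each annulus and film as a series resistance:
R_inner film = 1/(h_i·2πr₁L) = 1/(1250×2π×0.075×18.8) = 9.03×10^-5 K/W
R_carbon steel pipe wall = ln(78.3/75)/(2π×40.1×18.8) = 9.09×10^-6 K/W
R_polyurethane foam = ln(108.3/78.3)/(2π×0.0274×18.8) = 0.1002 K/W
R_outer film = 1/(h_o·2πr_oL) = 1/(15.3×2π×0.1083×18.8) = 0.005109 K/W
R_total = 0.1054 K/W
Q = ΔT/R_total = 82/0.1054

Q ≈ 778 W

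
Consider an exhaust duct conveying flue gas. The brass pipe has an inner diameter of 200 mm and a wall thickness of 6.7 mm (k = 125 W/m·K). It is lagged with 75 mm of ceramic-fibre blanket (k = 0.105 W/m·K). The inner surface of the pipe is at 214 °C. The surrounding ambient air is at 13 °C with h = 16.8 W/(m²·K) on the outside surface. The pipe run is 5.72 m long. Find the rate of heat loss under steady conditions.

Q ≈ 1340 W

Cylindrical conduction, so R = ln(r₂/r₁)/(2πkL) per layer, in series:
R_brass pipe wall = ln(106.7/100)/(2π×125×5.72) = 1.444×10^-5 K/W
R_ceramic-fibre blanket = ln(181.7/106.7)/(2π×0.105×5.72) = 0.1411 K/W
R_outer film = 1/(h_o·2πr_oL) = 1/(16.8×2π×0.1817×5.72) = 0.009115 K/W
R_total = 0.1502 K/W
Q = ΔT/R_total = 201/0.1502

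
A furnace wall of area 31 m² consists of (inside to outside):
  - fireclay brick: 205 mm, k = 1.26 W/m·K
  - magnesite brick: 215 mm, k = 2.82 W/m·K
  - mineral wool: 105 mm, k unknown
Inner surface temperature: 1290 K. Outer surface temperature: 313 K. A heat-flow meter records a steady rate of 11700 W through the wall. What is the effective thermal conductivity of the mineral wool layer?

k ≈ 0.0447 W/(m·K)

Series thermal resistances:
R_fireclay brick = L/(kA) = 0.205/(1.26×31) = 0.005248 K/W
R_magnesite brick = L/(kA) = 0.215/(2.82×31) = 0.002459 K/W
Sum of known resistances R_other = 0.007708 K/W
Total R = ΔT/Q = 977/11700 = 0.0835 K/W
R_mineral wool = R_total − R_other = 0.0758 K/W
k = L/(R·A) = 0.105/(0.0758×31)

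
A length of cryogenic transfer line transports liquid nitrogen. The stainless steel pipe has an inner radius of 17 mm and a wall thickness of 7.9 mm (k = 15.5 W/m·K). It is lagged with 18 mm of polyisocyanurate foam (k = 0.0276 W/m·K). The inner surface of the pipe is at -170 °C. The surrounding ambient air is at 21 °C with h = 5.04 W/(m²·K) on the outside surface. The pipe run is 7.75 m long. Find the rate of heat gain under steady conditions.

Q ≈ 382 W

Per-layer cylindrical resistances, series-summed:
R_stainless steel pipe wall = ln(24.9/17)/(2π×15.5×7.75) = 5.057×10^-4 K/W
R_polyisocyanurate foam = ln(42.9/24.9)/(2π×0.0276×7.75) = 0.4048 K/W
R_outer film = 1/(h_o·2πr_oL) = 1/(5.04×2π×0.0429×7.75) = 0.09498 K/W
R_total = 0.5003 K/W
Q = ΔT/R_total = 191/0.5003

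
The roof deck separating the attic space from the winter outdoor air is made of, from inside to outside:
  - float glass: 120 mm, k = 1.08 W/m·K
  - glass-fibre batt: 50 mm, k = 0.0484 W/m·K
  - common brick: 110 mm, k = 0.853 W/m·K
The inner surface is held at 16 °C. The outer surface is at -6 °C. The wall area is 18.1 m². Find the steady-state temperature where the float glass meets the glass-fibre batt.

Series thermal resistances:
R_float glass = L/(kA) = 0.12/(1.08×18.1) = 0.006139 K/W
R_glass-fibre batt = L/(kA) = 0.05/(0.0484×18.1) = 0.05708 K/W
R_common brick = L/(kA) = 0.11/(0.853×18.1) = 0.007125 K/W
R_total = 0.07034 K/W;  Q = ΔT/R_total = 22/0.07034 = 312.8 W
T_interface = T_inner − Q·ΣR(inner→interface) = 16 − 313×0.006139

T ≈ 14.1 °C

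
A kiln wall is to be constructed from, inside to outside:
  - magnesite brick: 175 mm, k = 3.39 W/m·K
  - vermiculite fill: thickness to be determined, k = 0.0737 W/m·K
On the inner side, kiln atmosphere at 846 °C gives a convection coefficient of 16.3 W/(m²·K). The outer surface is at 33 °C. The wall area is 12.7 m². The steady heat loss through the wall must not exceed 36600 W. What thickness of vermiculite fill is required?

Thermal resistances in series:
R_inner film = 1/(h_i·A) = 1/(16.3×12.7) = 0.004831 K/W
R_magnesite brick = L/(kA) = 0.175/(3.39×12.7) = 0.004065 K/W
Sum of the known resistances R_other = 0.008895 K/W
Required total resistance R_tot = ΔT/Q_allow = 813/36600 = 0.02221 K/W
R_vermiculite fill = R_tot − R_other = 0.01332 K/W
L = R·k·A = 0.01332×0.0737×12.7

L ≈ 12.5 mm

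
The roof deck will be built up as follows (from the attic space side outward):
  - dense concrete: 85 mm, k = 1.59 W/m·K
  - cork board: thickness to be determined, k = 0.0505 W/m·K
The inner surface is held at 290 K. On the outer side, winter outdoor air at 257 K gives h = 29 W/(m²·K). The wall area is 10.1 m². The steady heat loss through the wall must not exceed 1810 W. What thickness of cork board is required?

Model the wall as resistances in series:
R_dense concrete = L/(kA) = 0.085/(1.59×10.1) = 0.005293 K/W
R_outer film = 1/(h_o·A) = 1/(29×10.1) = 0.003414 K/W
Sum of the known resistances R_other = 0.008707 K/W
Required total resistance R_tot = ΔT/Q_allow = 33/1810 = 0.01823 K/W
R_cork board = R_tot − R_other = 0.009525 K/W
L = R·k·A = 0.009525×0.0505×10.1

L ≈ 4.86 mm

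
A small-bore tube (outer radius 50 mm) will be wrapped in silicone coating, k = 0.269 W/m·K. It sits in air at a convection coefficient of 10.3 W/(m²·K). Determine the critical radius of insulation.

For a cylinder r_cr = k/h = 0.269/10.3
r_cr = 26.1 mm; since the bare radius (50 mm) is above r_cr, any added insulation will reduce heat loss.

r_cr ≈ 26.1 mm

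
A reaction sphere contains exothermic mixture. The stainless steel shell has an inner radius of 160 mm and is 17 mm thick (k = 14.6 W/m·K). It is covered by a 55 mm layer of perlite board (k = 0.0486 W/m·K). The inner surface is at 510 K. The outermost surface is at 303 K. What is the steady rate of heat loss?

Q ≈ 94.2 W

Spherical conduction: R = (1/r_in − 1/r_out)/(4πk) per layer; series-sum.
R_stainless steel shell = (1/0.16 − 1/0.177)/(4π×14.6) = 0.003272 K/W
R_perlite board = (1/0.177 − 1/0.232)/(4π×0.0486) = 2.193 K/W
R_total = 2.196 K/W
Q = ΔT/R_total = 207/2.196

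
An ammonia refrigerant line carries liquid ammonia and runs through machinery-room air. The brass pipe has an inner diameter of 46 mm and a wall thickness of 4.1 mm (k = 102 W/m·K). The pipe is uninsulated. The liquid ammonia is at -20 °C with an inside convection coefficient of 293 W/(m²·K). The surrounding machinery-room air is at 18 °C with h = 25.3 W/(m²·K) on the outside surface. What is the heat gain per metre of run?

q′ ≈ 148 W/m

For a radial system each layer contributes R = ln(r_out/r_in)/(2πkL); films add R = 1/(hA).
R_inner film = 1/(h_i·2πr₁L) = 1/(293×2π×0.023×1) = 0.02362 K/W
R_brass pipe wall = ln(27.1/23)/(2π×102×1) = 2.56×10^-4 K/W
R_outer film = 1/(h_o·2πr_oL) = 1/(25.3×2π×0.0271×1) = 0.2321 K/W
R_total = 0.256 K/W
Q = ΔT/R_total = 38/0.256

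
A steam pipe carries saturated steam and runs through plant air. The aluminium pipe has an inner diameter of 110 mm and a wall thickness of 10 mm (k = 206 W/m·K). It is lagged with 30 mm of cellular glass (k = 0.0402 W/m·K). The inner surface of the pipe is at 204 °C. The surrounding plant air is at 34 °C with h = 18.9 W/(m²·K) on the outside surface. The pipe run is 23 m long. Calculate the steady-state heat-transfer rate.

Radial resistances (cylindrical: R_cond = ln(r_o/r_i)/(2πkL), R_conv = 1/(h·2πrL)):
R_aluminium pipe wall = ln(65/55)/(2π×206×23) = 5.612×10^-6 K/W
R_cellular glass = ln(95/65)/(2π×0.0402×23) = 0.06532 K/W
R_outer film = 1/(h_o·2πr_oL) = 1/(18.9×2π×0.095×23) = 0.003854 K/W
R_total = 0.06918 K/W
Q = ΔT/R_total = 170/0.06918

Q ≈ 2460 W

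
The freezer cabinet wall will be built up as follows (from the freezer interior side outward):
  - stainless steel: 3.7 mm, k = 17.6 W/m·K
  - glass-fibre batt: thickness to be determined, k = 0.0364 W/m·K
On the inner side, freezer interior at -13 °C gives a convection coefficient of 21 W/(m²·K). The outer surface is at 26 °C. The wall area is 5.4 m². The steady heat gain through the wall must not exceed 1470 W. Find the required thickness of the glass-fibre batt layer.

L ≈ 3.47 mm

Treating each layer as a thermal resistance in series:
R_inner film = 1/(h_i·A) = 1/(21×5.4) = 0.008818 K/W
R_stainless steel = L/(kA) = 0.0037/(17.6×5.4) = 3.893×10^-5 K/W
Sum of the known resistances R_other = 0.008857 K/W
Required total resistance R_tot = ΔT/Q_allow = 39/1470 = 0.02653 K/W
R_glass-fibre batt = R_tot − R_other = 0.01767 K/W
L = R·k·A = 0.01767×0.0364×5.4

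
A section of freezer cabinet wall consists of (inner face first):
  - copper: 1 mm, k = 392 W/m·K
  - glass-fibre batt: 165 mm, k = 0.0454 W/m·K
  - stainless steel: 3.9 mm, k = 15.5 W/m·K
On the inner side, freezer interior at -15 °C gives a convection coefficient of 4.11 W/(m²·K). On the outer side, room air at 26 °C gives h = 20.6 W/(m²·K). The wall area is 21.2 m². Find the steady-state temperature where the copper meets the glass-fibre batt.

Treating each layer as a thermal resistance in series:
R_inner film = 1/(h_i·A) = 1/(4.11×21.2) = 0.01148 K/W
R_copper = L/(kA) = 0.001/(392×21.2) = 1.203×10^-7 K/W
R_glass-fibre batt = L/(kA) = 0.165/(0.0454×21.2) = 0.1714 K/W
R_stainless steel = L/(kA) = 0.0039/(15.5×21.2) = 1.187×10^-5 K/W
R_outer film = 1/(h_o·A) = 1/(20.6×21.2) = 0.00229 K/W
R_total = 0.1852 K/W;  Q = ΔT/R_total = 41/0.1852 = 221.4 W
T_interface = T_inner + Q·ΣR(inner→interface) = -15 + 221×0.01148

T ≈ -12.5 °C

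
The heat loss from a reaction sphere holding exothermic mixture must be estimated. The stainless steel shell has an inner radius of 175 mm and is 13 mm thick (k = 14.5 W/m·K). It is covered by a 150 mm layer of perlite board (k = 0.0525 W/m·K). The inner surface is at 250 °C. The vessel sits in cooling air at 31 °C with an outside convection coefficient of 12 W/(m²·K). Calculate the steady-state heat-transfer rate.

For a spherical shell R = (1/r₁ − 1/r₂)/(4πk); film R = 1/(h·4πr²). In series:
R_stainless steel shell = (1/0.175 − 1/0.188)/(4π×14.5) = 0.002169 K/W
R_perlite board = (1/0.188 − 1/0.338)/(4π×0.0525) = 3.578 K/W
R_outer film = 1/(h·4πr_o²) = 1/(12×4π×0.338²) = 0.05805 K/W
R_total = 3.638 K/W
Q = ΔT/R_total = 219/3.638

Q ≈ 60.2 W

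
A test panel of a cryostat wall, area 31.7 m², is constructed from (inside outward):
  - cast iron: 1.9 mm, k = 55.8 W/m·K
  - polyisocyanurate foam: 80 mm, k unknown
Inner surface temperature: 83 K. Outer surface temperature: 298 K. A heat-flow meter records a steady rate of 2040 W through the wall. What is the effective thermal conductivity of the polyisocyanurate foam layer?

k ≈ 0.0239 W/(m·K)

Series thermal resistances:
R_cast iron = L/(kA) = 0.0019/(55.8×31.7) = 1.074×10^-6 K/W
Sum of known resistances R_other = 1.074×10^-6 K/W
Total R = ΔT/Q = 215/2040 = 0.1054 K/W
R_polyisocyanurate foam = R_total − R_other = 0.1054 K/W
k = L/(R·A) = 0.08/(0.1054×31.7)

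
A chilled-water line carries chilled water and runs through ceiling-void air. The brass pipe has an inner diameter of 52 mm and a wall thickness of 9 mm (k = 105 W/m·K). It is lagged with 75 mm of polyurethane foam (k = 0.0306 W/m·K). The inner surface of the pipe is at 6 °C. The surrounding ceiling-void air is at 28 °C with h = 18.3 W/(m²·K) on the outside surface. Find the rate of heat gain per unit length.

q′ ≈ 3.65 W/m

Per-layer cylindrical resistances, series-summed:
R_brass pipe wall = ln(35/26)/(2π×105×1) = 4.506×10^-4 K/W
R_polyurethane foam = ln(110/35)/(2π×0.0306×1) = 5.956 K/W
R_outer film = 1/(h_o·2πr_oL) = 1/(18.3×2π×0.11×1) = 0.07906 K/W
R_total = 6.036 K/W
Q = ΔT/R_total = 22/6.036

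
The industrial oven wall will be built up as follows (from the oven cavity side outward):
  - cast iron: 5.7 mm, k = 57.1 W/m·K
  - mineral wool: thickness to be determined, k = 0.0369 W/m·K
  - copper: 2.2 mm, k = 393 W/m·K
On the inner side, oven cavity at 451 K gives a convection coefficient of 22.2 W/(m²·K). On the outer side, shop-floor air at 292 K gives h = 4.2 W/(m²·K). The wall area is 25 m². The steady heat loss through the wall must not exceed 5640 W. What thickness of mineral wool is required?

L ≈ 15.6 mm

Model the wall as resistances in series:
R_inner film = 1/(h_i·A) = 1/(22.2×25) = 0.001802 K/W
R_cast iron = L/(kA) = 0.0057/(57.1×25) = 3.993×10^-6 K/W
R_copper = L/(kA) = 0.0022/(393×25) = 2.239×10^-7 K/W
R_outer film = 1/(h_o·A) = 1/(4.2×25) = 0.009524 K/W
Sum of the known resistances R_other = 0.01133 K/W
Required total resistance R_tot = ΔT/Q_allow = 159/5640 = 0.02819 K/W
R_mineral wool = R_tot − R_other = 0.01686 K/W
L = R·k·A = 0.01686×0.0369×25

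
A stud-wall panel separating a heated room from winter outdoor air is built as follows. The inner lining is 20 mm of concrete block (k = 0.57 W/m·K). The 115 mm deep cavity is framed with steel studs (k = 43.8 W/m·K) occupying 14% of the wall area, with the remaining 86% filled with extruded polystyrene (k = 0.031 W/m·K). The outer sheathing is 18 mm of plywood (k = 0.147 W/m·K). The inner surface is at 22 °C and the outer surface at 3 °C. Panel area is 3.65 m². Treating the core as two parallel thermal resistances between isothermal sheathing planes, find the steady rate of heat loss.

Sheathing layers in series; stud and cavity paths in parallel between them.
R_inner = 0.02/(0.57×3.65) = 0.009613 K/W
R_stud  = 0.115/(43.8×0.14×3.65) = 0.005138 K/W
R_cav   = 0.115/(0.031×0.86×3.65) = 1.182 K/W
1/R_core = 1/R_stud + 1/R_cav → R_core = 0.005116 K/W
R_outer = 0.018/(0.147×3.65) = 0.03355 K/W
R_total = 0.04828 K/W
Q = ΔT/R_total = 19/0.04828

Q ≈ 394 W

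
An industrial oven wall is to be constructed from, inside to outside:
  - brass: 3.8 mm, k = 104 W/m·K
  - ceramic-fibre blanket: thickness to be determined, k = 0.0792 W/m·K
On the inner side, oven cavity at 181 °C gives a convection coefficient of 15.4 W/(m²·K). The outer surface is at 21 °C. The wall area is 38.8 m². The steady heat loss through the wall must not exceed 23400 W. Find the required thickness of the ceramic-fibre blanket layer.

L ≈ 15.9 mm

Series thermal resistances:
R_inner film = 1/(h_i·A) = 1/(15.4×38.8) = 0.001674 K/W
R_brass = L/(kA) = 0.0038/(104×38.8) = 9.417×10^-7 K/W
Sum of the known resistances R_other = 0.001675 K/W
Required total resistance R_tot = ΔT/Q_allow = 160/23400 = 0.006838 K/W
R_ceramic-fibre blanket = R_tot − R_other = 0.005163 K/W
L = R·k·A = 0.005163×0.0792×38.8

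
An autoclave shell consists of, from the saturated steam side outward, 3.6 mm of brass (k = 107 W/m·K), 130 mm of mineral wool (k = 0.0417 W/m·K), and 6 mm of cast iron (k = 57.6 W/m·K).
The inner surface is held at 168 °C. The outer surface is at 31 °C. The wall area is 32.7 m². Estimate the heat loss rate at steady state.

Q ≈ 1440 W

Using the resistance-network approach (series):
R_brass = L/(kA) = 0.0036/(107×32.7) = 1.029×10^-6 K/W
R_mineral wool = L/(kA) = 0.13/(0.0417×32.7) = 0.09534 K/W
R_cast iron = L/(kA) = 0.006/(57.6×32.7) = 3.186×10^-6 K/W
R_total = 0.09534 K/W
Q = ΔT / R_total = 137 / 0.09534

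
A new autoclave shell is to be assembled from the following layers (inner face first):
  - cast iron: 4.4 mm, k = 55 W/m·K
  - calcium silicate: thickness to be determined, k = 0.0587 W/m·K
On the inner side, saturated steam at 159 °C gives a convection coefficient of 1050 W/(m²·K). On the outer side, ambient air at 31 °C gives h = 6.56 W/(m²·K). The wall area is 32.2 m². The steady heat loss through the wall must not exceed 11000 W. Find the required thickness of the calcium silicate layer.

Treating each layer as a thermal resistance in series:
R_inner film = 1/(h_i·A) = 1/(1050×32.2) = 2.958×10^-5 K/W
R_cast iron = L/(kA) = 0.0044/(55×32.2) = 2.484×10^-6 K/W
R_outer film = 1/(h_o·A) = 1/(6.56×32.2) = 0.004734 K/W
Sum of the known resistances R_other = 0.004766 K/W
Required total resistance R_tot = ΔT/Q_allow = 128/11000 = 0.01164 K/W
R_calcium silicate = R_tot − R_other = 0.00687 K/W
L = R·k·A = 0.00687×0.0587×32.2

L ≈ 13 mm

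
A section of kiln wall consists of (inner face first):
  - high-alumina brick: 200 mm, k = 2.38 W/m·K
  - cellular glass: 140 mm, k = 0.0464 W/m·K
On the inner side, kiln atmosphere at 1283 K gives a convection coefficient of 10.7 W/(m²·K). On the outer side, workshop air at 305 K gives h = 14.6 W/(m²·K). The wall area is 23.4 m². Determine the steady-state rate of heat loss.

Q ≈ 7010 W

Model the wall as resistances in series:
R_inner film = 1/(h_i·A) = 1/(10.7×23.4) = 0.003994 K/W
R_high-alumina brick = L/(kA) = 0.2/(2.38×23.4) = 0.003591 K/W
R_cellular glass = L/(kA) = 0.14/(0.0464×23.4) = 0.1289 K/W
R_outer film = 1/(h_o·A) = 1/(14.6×23.4) = 0.002927 K/W
R_total = 0.1395 K/W
Q = ΔT / R_total = 978 / 0.1395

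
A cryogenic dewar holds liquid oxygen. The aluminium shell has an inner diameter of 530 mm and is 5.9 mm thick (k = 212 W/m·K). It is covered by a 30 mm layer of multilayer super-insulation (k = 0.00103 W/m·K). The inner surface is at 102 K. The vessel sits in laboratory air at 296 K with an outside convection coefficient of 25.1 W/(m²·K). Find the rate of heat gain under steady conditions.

Radial (spherical) resistances in series:
R_aluminium shell = (1/0.265 − 1/0.2709)/(4π×212) = 3.085×10^-5 K/W
R_multilayer super-insulation = (1/0.2709 − 1/0.3009)/(4π×0.00103) = 28.43 K/W
R_outer film = 1/(h·4πr_o²) = 1/(25.1×4π×0.3009²) = 0.03502 K/W
R_total = 28.47 K/W
Q = ΔT/R_total = 194/28.47

Q ≈ 6.81 W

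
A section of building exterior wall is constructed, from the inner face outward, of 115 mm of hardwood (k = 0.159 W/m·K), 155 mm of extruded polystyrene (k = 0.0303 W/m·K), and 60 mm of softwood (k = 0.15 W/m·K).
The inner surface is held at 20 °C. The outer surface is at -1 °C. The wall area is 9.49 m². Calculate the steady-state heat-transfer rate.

Q ≈ 31.9 W

Thermal resistances in series:
R_hardwood = L/(kA) = 0.115/(0.159×9.49) = 0.07621 K/W
R_extruded polystyrene = L/(kA) = 0.155/(0.0303×9.49) = 0.539 K/W
R_softwood = L/(kA) = 0.06/(0.15×9.49) = 0.04215 K/W
R_total = 0.6574 K/W
Q = ΔT / R_total = 21 / 0.6574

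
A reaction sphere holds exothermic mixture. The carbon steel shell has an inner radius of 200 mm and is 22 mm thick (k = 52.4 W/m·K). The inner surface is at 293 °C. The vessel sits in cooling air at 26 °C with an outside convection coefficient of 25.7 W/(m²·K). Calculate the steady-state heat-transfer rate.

Q ≈ 4200 W

Spherical conduction: R = (1/r_in − 1/r_out)/(4πk) per layer; series-sum.
R_carbon steel shell = (1/0.2 − 1/0.222)/(4π×52.4) = 7.525×10^-4 K/W
R_outer film = 1/(h·4πr_o²) = 1/(25.7×4π×0.222²) = 0.06283 K/W
R_total = 0.06358 K/W
Q = ΔT/R_total = 267/0.06358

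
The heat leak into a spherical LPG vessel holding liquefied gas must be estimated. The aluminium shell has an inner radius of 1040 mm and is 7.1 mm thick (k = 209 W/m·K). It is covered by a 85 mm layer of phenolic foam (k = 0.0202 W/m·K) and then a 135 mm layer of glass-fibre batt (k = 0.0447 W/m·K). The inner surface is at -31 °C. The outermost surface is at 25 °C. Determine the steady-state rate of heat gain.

Spherical conduction: R = (1/r_in − 1/r_out)/(4πk) per layer; series-sum.
R_aluminium shell = (1/1.04 − 1/1.0471)/(4π×209) = 2.482×10^-6 K/W
R_phenolic foam = (1/1.0471 − 1/1.1321)/(4π×0.0202) = 0.2825 K/W
R_glass-fibre batt = (1/1.1321 − 1/1.2671)/(4π×0.0447) = 0.1675 K/W
R_total = 0.45 K/W
Q = ΔT/R_total = 56/0.45

Q ≈ 124 W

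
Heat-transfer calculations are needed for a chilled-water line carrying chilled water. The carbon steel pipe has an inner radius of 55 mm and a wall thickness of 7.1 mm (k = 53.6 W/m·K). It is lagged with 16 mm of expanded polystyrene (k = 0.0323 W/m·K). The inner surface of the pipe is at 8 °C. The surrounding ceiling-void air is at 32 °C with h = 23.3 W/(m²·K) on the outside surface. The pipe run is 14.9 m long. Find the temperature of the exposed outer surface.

T ≈ 30.3 °C

Per-layer cylindrical resistances, series-summed:
R_carbon steel pipe wall = ln(62.1/55)/(2π×53.6×14.9) = 2.42×10^-5 K/W
R_expanded polystyrene = ln(78.1/62.1)/(2π×0.0323×14.9) = 0.07581 K/W
R_outer film = 1/(h_o·2πr_oL) = 1/(23.3×2π×0.0781×14.9) = 0.00587 K/W
R_total = 0.0817 K/W
Q = ΔT/R_total = 24/0.0817
Q = 294 W
T_interface = T_inner + Q·ΣR(inner→interface) = 8 + 294×0.07583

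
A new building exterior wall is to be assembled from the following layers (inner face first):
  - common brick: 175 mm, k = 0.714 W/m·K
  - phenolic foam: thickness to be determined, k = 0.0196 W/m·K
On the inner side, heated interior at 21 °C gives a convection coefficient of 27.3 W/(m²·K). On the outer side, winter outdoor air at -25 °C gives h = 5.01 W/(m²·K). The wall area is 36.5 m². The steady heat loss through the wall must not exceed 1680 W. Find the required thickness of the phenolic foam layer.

L ≈ 10.2 mm

Thermal resistances in series:
R_inner film = 1/(h_i·A) = 1/(27.3×36.5) = 0.001004 K/W
R_common brick = L/(kA) = 0.175/(0.714×36.5) = 0.006715 K/W
R_outer film = 1/(h_o·A) = 1/(5.01×36.5) = 0.005469 K/W
Sum of the known resistances R_other = 0.01319 K/W
Required total resistance R_tot = ΔT/Q_allow = 46/1680 = 0.02738 K/W
R_phenolic foam = R_tot − R_other = 0.01419 K/W
L = R·k·A = 0.01419×0.0196×36.5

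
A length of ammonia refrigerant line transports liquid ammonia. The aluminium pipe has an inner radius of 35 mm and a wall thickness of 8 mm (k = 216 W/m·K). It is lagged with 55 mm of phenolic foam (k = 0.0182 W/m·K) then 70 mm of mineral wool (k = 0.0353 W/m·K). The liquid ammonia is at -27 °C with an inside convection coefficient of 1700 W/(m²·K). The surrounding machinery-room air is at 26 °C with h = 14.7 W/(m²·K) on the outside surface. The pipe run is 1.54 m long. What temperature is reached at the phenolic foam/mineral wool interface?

T ≈ 12.4 °C

Radial resistances (cylindrical: R_cond = ln(r_o/r_i)/(2πkL), R_conv = 1/(h·2πrL)):
R_inner film = 1/(h_i·2πr₁L) = 1/(1700×2π×0.035×1.54) = 0.001737 K/W
R_aluminium pipe wall = ln(43/35)/(2π×216×1.54) = 9.849×10^-5 K/W
R_phenolic foam = ln(98/43)/(2π×0.0182×1.54) = 4.678 K/W
R_mineral wool = ln(168/98)/(2π×0.0353×1.54) = 1.578 K/W
R_outer film = 1/(h_o·2πr_oL) = 1/(14.7×2π×0.168×1.54) = 0.04185 K/W
R_total = 6.299 K/W
Q = ΔT/R_total = 53/6.299
Q = 8.41 W
T_interface = T_inner + Q·ΣR(inner→interface) = -27 + 8.41×4.68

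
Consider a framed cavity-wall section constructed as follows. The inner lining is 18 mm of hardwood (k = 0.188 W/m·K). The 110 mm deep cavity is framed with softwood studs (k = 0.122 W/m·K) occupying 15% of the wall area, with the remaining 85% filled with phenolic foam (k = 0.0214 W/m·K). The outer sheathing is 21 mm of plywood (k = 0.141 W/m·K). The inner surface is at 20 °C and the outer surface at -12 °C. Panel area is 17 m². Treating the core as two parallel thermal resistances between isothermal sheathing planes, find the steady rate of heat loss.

Q ≈ 167 W

Sheathing layers in series; stud and cavity paths in parallel between them.
R_inner = 0.018/(0.188×17) = 0.005632 K/W
R_stud  = 0.11/(0.122×0.15×17) = 0.3536 K/W
R_cav   = 0.11/(0.0214×0.85×17) = 0.3557 K/W
1/R_core = 1/R_stud + 1/R_cav → R_core = 0.1773 K/W
R_outer = 0.021/(0.141×17) = 0.008761 K/W
R_total = 0.1917 K/W
Q = ΔT/R_total = 32/0.1917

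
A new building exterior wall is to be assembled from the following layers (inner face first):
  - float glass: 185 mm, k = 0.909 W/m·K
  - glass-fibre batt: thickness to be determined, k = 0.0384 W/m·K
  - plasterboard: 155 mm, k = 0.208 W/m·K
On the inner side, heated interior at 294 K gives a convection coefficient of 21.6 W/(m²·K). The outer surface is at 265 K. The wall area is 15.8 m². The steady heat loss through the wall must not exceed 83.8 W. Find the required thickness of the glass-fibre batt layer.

L ≈ 172 mm

Treating each layer as a thermal resistance in series:
R_inner film = 1/(h_i·A) = 1/(21.6×15.8) = 0.00293 K/W
R_float glass = L/(kA) = 0.185/(0.909×15.8) = 0.01288 K/W
R_plasterboard = L/(kA) = 0.155/(0.208×15.8) = 0.04716 K/W
Sum of the known resistances R_other = 0.06298 K/W
Required total resistance R_tot = ΔT/Q_allow = 29/83.8 = 0.3461 K/W
R_glass-fibre batt = R_tot − R_other = 0.2831 K/W
L = R·k·A = 0.2831×0.0384×15.8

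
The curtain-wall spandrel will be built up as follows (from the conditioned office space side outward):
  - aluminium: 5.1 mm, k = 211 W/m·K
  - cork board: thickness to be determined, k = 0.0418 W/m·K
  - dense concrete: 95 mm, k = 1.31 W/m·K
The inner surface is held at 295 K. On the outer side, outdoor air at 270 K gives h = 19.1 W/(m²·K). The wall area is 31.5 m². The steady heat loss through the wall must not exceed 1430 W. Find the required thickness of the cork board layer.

Treating each layer as a thermal resistance in series:
R_aluminium = L/(kA) = 0.0051/(211×31.5) = 7.673×10^-7 K/W
R_dense concrete = L/(kA) = 0.095/(1.31×31.5) = 0.002302 K/W
R_outer film = 1/(h_o·A) = 1/(19.1×31.5) = 0.001662 K/W
Sum of the known resistances R_other = 0.003965 K/W
Required total resistance R_tot = ΔT/Q_allow = 25/1430 = 0.01748 K/W
R_cork board = R_tot − R_other = 0.01352 K/W
L = R·k·A = 0.01352×0.0418×31.5

L ≈ 17.8 mm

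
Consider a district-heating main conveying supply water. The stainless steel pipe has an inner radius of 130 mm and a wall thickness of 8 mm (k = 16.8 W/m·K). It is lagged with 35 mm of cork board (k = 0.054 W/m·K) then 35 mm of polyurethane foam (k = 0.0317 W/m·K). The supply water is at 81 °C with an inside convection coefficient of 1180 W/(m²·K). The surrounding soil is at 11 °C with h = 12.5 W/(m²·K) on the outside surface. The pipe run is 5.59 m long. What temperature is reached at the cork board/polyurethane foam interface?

Treating each annulus and film as a series resistance:
R_inner film = 1/(h_i·2πr₁L) = 1/(1180×2π×0.13×5.59) = 1.856×10^-4 K/W
R_stainless steel pipe wall = ln(138/130)/(2π×16.8×5.59) = 1.012×10^-4 K/W
R_cork board = ln(173/138)/(2π×0.054×5.59) = 0.1192 K/W
R_polyurethane foam = ln(208/173)/(2π×0.0317×5.59) = 0.1655 K/W
R_outer film = 1/(h_o·2πr_oL) = 1/(12.5×2π×0.208×5.59) = 0.01095 K/W
R_total = 0.2959 K/W
Q = ΔT/R_total = 70/0.2959
Q = 237 W
T_interface = T_inner − Q·ΣR(inner→interface) = 81 − 237×0.1195

T ≈ 52.7 °C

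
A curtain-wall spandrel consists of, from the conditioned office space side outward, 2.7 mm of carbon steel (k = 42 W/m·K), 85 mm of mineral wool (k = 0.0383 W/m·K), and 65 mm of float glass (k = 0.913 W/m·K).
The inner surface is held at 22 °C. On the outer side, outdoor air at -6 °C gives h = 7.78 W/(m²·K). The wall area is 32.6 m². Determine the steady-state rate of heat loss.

Model the wall as resistances in series:
R_carbon steel = L/(kA) = 0.0027/(42×32.6) = 1.972×10^-6 K/W
R_mineral wool = L/(kA) = 0.085/(0.0383×32.6) = 0.06808 K/W
R_float glass = L/(kA) = 0.065/(0.913×32.6) = 0.002184 K/W
R_outer film = 1/(h_o·A) = 1/(7.78×32.6) = 0.003943 K/W
R_total = 0.07421 K/W
Q = ΔT / R_total = 28 / 0.07421

Q ≈ 377 W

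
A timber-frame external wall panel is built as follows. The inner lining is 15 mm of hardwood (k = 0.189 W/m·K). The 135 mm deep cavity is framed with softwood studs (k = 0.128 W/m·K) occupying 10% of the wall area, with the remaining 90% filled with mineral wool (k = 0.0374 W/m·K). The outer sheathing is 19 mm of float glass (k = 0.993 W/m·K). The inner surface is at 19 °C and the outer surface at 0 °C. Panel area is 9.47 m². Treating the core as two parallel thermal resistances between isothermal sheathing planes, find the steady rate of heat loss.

Q ≈ 59.9 W

Sheathing layers in series; stud and cavity paths in parallel between them.
R_inner = 0.015/(0.189×9.47) = 0.008381 K/W
R_stud  = 0.135/(0.128×0.1×9.47) = 1.114 K/W
R_cav   = 0.135/(0.0374×0.9×9.47) = 0.4235 K/W
1/R_core = 1/R_stud + 1/R_cav → R_core = 0.3068 K/W
R_outer = 0.019/(0.993×9.47) = 0.00202 K/W
R_total = 0.3172 K/W
Q = ΔT/R_total = 19/0.3172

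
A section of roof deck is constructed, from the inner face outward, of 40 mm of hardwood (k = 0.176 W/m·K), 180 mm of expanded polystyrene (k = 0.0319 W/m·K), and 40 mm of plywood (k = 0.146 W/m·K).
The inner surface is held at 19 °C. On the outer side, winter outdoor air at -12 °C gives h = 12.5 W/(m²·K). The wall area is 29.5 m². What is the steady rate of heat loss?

Q ≈ 147 W

Series thermal resistances:
R_hardwood = L/(kA) = 0.04/(0.176×29.5) = 0.007704 K/W
R_expanded polystyrene = L/(kA) = 0.18/(0.0319×29.5) = 0.1913 K/W
R_plywood = L/(kA) = 0.04/(0.146×29.5) = 0.009287 K/W
R_outer film = 1/(h_o·A) = 1/(12.5×29.5) = 0.002712 K/W
R_total = 0.211 K/W
Q = ΔT / R_total = 31 / 0.211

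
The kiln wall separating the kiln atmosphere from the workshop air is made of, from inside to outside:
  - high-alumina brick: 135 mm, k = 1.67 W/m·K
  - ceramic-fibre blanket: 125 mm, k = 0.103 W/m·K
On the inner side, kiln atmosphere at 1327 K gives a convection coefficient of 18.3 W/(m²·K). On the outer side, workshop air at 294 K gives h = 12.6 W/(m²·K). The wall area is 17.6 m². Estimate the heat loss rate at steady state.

Model the wall as resistances in series:
R_inner film = 1/(h_i·A) = 1/(18.3×17.6) = 0.003105 K/W
R_high-alumina brick = L/(kA) = 0.135/(1.67×17.6) = 0.004593 K/W
R_ceramic-fibre blanket = L/(kA) = 0.125/(0.103×17.6) = 0.06895 K/W
R_outer film = 1/(h_o·A) = 1/(12.6×17.6) = 0.004509 K/W
R_total = 0.08116 K/W
Q = ΔT / R_total = 1033 / 0.08116

Q ≈ 12700 W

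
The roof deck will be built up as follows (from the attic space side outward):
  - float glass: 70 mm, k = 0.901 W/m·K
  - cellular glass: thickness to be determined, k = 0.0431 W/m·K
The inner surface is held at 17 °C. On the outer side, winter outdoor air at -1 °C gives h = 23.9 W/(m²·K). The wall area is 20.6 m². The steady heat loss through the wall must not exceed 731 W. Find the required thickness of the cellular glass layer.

L ≈ 16.7 mm

Using the resistance-network approach (series):
R_float glass = L/(kA) = 0.07/(0.901×20.6) = 0.003771 K/W
R_outer film = 1/(h_o·A) = 1/(23.9×20.6) = 0.002031 K/W
Sum of the known resistances R_other = 0.005803 K/W
Required total resistance R_tot = ΔT/Q_allow = 18/731 = 0.02462 K/W
R_cellular glass = R_tot − R_other = 0.01882 K/W
L = R·k·A = 0.01882×0.0431×20.6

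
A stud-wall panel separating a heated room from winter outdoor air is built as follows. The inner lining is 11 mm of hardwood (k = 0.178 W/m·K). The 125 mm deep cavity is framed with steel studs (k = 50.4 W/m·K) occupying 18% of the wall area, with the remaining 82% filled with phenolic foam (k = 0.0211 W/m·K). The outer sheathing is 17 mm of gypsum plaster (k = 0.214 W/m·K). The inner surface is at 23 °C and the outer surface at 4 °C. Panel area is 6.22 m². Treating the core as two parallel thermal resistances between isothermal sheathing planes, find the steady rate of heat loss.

Q ≈ 763 W

Sheathing layers in series; stud and cavity paths in parallel between them.
R_inner = 0.011/(0.178×6.22) = 0.009935 K/W
R_stud  = 0.125/(50.4×0.18×6.22) = 0.002215 K/W
R_cav   = 0.125/(0.0211×0.82×6.22) = 1.162 K/W
1/R_core = 1/R_stud + 1/R_cav → R_core = 0.002211 K/W
R_outer = 0.017/(0.214×6.22) = 0.01277 K/W
R_total = 0.02492 K/W
Q = ΔT/R_total = 19/0.02492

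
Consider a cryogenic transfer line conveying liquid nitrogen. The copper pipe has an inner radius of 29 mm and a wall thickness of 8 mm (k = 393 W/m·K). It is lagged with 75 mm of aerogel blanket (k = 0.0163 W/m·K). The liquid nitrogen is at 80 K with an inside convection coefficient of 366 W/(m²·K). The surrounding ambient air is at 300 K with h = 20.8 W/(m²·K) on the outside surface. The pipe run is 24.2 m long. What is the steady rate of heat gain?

Q ≈ 489 W

Cylindrical conduction, so R = ln(r₂/r₁)/(2πkL) per layer, in series:
R_inner film = 1/(h_i·2πr₁L) = 1/(366×2π×0.029×24.2) = 6.196×10^-4 K/W
R_copper pipe wall = ln(37/29)/(2π×393×24.2) = 4.077×10^-6 K/W
R_aerogel blanket = ln(112/37)/(2π×0.0163×24.2) = 0.4469 K/W
R_outer film = 1/(h_o·2πr_oL) = 1/(20.8×2π×0.112×24.2) = 0.002823 K/W
R_total = 0.4503 K/W
Q = ΔT/R_total = 220/0.4503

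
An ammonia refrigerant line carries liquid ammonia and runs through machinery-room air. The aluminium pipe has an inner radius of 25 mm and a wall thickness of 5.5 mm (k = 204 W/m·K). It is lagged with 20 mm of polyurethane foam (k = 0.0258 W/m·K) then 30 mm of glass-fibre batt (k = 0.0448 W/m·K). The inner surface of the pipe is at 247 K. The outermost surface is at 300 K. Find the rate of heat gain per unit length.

Per-layer cylindrical resistances, series-summed:
R_aluminium pipe wall = ln(30.5/25)/(2π×204×1) = 1.551×10^-4 K/W
R_polyurethane foam = ln(50.5/30.5)/(2π×0.0258×1) = 3.111 K/W
R_glass-fibre batt = ln(80.5/50.5)/(2π×0.0448×1) = 1.657 K/W
R_total = 4.767 K/W
Q = ΔT/R_total = 53/4.767

q′ ≈ 11.1 W/m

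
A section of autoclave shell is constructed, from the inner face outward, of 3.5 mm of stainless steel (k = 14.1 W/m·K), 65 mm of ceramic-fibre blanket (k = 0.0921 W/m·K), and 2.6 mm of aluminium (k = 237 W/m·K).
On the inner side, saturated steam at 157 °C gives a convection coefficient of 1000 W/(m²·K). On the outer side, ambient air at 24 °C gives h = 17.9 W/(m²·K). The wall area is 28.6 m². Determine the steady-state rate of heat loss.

Q ≈ 4990 W

Model the wall as resistances in series:
R_inner film = 1/(h_i·A) = 1/(1000×28.6) = 3.497×10^-5 K/W
R_stainless steel = L/(kA) = 0.0035/(14.1×28.6) = 8.679×10^-6 K/W
R_ceramic-fibre blanket = L/(kA) = 0.065/(0.0921×28.6) = 0.02468 K/W
R_aluminium = L/(kA) = 0.0026/(237×28.6) = 3.836×10^-7 K/W
R_outer film = 1/(h_o·A) = 1/(17.9×28.6) = 0.001953 K/W
R_total = 0.02667 K/W
Q = ΔT / R_total = 133 / 0.02667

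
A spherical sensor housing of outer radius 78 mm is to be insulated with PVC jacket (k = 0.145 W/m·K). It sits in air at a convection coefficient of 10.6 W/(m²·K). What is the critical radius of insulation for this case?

r_cr ≈ 27.4 mm

For a sphere r_cr = 2k/h = 2×0.145/10.6
r_cr = 27.4 mm; since the bare radius (78 mm) is above r_cr, any added insulation will reduce heat loss.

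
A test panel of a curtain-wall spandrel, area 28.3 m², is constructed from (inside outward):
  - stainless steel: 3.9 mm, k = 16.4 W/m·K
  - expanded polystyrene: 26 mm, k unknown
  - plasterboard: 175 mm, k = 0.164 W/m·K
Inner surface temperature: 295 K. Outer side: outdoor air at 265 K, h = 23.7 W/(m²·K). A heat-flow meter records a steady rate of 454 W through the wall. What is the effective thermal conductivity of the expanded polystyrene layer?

k ≈ 0.0342 W/(m·K)

Using the resistance-network approach (series):
R_stainless steel = L/(kA) = 0.0039/(16.4×28.3) = 8.403×10^-6 K/W
R_plasterboard = L/(kA) = 0.175/(0.164×28.3) = 0.03771 K/W
R_outer film = 1/(h_o·A) = 1/(23.7×28.3) = 0.001491 K/W
Sum of known resistances R_other = 0.03921 K/W
Total R = ΔT/Q = 30/454 = 0.06608 K/W
R_expanded polystyrene = R_total − R_other = 0.02687 K/W
k = L/(R·A) = 0.026/(0.02687×28.3)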